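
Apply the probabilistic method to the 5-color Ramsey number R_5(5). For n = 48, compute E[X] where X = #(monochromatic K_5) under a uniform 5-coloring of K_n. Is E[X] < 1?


E[X] = C(48, 5) · 5^{1 − 10} = 1712304 · 5^{−9} = 1712304/1953125.
As a reduced fraction: E[X] = 1712304/1953125 ≈ 0.87670.
Is E[X] < 1? YES.
Since E[X] < 1, there exists a 5-coloring of K_{48} with no monochromatic K_5; hence R_5(5) > 48.

E[X] = 1712304/1953125 ≈ 0.87670; E[X] < 1, so R_5(5) > 48.


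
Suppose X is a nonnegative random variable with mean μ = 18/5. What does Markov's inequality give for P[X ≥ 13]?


μ = E[X] = 18/5, a = 13.
Markov: P[X ≥ 13] ≤ μ/a = (18/5)/13 = 18/65.
Numerically: ≈ 0.277.
(Since a = 13 > μ = 3.600, the bound 18/65 is < 1 and informative.)

P[X ≥ 13] ≤ 18/65 ≈ 0.277.


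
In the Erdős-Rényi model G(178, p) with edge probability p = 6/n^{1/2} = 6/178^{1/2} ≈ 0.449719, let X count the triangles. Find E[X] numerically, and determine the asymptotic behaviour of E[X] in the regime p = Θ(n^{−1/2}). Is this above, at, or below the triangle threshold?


Number of potential triangles: C(178, 3) = 924176.
Each occurs with probability p³ ≈ (0.449719)³ ≈ 9.09544072e-02.
By linearity: E[X] = C(178, 3)·p³ ≈ 924176 · 9.09544072e-02 ≈ 84057.880232.
Since α = 1/2 < 1, p = c/n^{1/2} ≫ 1/n is above the triangle threshold p ~ 1/n. Asymptotically E[X] ~ (c³/6)·n^{3(1−α)} = (6³/6)·n^{1.5} → ∞; triangles are abundant w.h.p.

E[X] ≈ 84057.880232; in regime p = Θ(1/n^{1/2}) E[X] diverges (above the triangle threshold p ~ 1/n).


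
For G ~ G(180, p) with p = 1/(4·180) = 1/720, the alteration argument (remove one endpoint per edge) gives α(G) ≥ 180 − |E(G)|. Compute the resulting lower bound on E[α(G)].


E[|E(G)|] = C(180, 2)·p = 16110 · (1/720) = 179/8.
E[α(G)] ≥ n − E[|E(G)|] = 180 − 179/8 = 1261/8.
Numerically: ≈ 157.625000.
(This is only a lower bound; the true E[α(G)] may be larger.)

E[α(G)] ≥ 1261/8 ≈ 157.625000.


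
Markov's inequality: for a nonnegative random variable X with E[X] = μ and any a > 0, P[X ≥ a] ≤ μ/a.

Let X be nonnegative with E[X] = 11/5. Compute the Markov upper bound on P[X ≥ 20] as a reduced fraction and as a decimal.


μ = E[X] = 11/5, a = 20.
Markov: P[X ≥ 20] ≤ μ/a = (11/5)/20 = 11/100.
Numerically: ≈ 0.11000.
(Since a = 20 > μ = 2.20000, the bound 11/100 is < 1 and informative.)

P[X ≥ 20] ≤ 11/100 ≈ 0.11000.


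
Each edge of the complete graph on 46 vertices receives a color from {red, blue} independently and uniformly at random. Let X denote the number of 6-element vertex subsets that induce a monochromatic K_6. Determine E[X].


Let X = Σ_S X_S over the C(46, 6) = 9366819 subsets S of size 6, where X_S = 1 if the K_6 on S is monochromatic.
For a fixed S, the K_6 on S has C(6, 2) = 15 edges. P[all 15 edges red] = (1/2)^15, and likewise for blue, so P[monochromatic] = 2·(1/2)^15 = 2^{1 − 15} = 1/16384.
By linearity of expectation: E[X] = C(46, 6) · 2^{1 − 15} = 9366819 · 1/16384 = 9366819/16384.
Numerically: E[X] ≈ 571.705.

E[X] = C(46,6)·2^(1−C(6,2)) = 9366819/16384 ≈ 571.705.


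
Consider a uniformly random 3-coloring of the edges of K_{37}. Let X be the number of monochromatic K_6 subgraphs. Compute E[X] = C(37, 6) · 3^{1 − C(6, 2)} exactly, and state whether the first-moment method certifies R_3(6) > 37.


E[X] = C(37, 6) · 3^{1 − 15} = 2324784 · 3^{−14} = 2324784/4782969.
As a reduced fraction: E[X] = 774928/1594323 ≈ 0.4861.
Is E[X] < 1? YES.
Since E[X] < 1, there exists a 3-coloring of K_{37} with no monochromatic K_6; hence R_3(6) > 37.

E[X] = 774928/1594323 ≈ 0.4861; E[X] < 1, so R_3(6) > 37.


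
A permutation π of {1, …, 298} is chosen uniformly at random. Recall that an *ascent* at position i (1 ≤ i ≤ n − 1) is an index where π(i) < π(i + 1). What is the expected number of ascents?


Write X = Σ X_I over i = 1, …, 297, with X_I the indicator of one ascent.
There are 297 indicators.
For each fixed i, the pair (π(i), π(i+1)) is a uniformly random ordered pair of distinct values from {1, …, 298}; by symmetry P[π(i) < π(i+1)] = 1/2.
By linearity: E[X] = 297 · (1/2) = (298 − 1) · (1/2) = 297/2 ≈ 148.500000.

E[X] = 297/2 = 148.500000.


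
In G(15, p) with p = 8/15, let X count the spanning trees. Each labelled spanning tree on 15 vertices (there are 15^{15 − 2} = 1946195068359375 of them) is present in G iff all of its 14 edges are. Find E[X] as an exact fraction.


K_15 has 15^{15 − 2} = 1946195068359375 labelled spanning trees.
For each such spanning tree H, let X_H = 1 if all 14 edges of H are present in G. Then P[X_H = 1] = p^{14} = (8/15)^{14} = 4398046511104/29192926025390625.
By linearity: E[X] = Σ_H E[X_H] = 1946195068359375 · p^{14} = 1946195068359375 · 4398046511104/29192926025390625 = 4398046511104/15.
Numerically: E[X] ≈ 2.93203e+11.

E[X] = 1946195068359375 · (8/15)^{14} = 4398046511104/15 ≈ 2.93203e+11.


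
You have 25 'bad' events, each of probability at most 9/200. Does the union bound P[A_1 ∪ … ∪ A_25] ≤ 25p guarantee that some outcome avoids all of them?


Union bound: P[∪_{i=1}^{25} A_i] ≤ Σ_i P[A_i] ≤ 25·p = 25·(9/200) = 9/8.
Numerically: 9/8 ≈ 1.1250.
Is 9/8 < 1? NO.
Since the bound 9/8 is ≥ 1, the union bound is uninformative here; it does NOT by itself certify existence.

25·p = 9/8 ≈ 1.1250; existence NOT certified by the union bound.


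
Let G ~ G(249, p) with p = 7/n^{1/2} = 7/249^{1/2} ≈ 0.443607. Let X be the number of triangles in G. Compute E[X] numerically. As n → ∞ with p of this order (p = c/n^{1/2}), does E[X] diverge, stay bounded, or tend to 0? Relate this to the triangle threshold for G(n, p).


Number of potential triangles: C(249, 3) = 2542124.
Each occurs with probability p³ ≈ (0.443607)³ ≈ 8.72961518e-02.
By linearity: E[X] = C(249, 3)·p³ ≈ 2542124 · 8.72961518e-02 ≈ 221917.642545.
Since α = 1/2 < 1, p = c/n^{1/2} ≫ 1/n is above the triangle threshold p ~ 1/n. Asymptotically E[X] ~ (c³/6)·n^{3(1−α)} = (7³/6)·n^{1.5} → ∞; triangles are abundant w.h.p.

E[X] ≈ 221917.642545; in regime p = Θ(1/n^{1/2}) E[X] diverges (above the triangle threshold p ~ 1/n).


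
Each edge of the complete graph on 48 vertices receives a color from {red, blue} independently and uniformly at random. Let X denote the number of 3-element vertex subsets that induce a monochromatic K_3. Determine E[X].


Let X = Σ_S X_S over the C(48, 3) = 17296 subsets S of size 3, where X_S = 1 if the K_3 on S is monochromatic.
For a fixed S, the K_3 on S has C(3, 2) = 3 edges. P[all 3 edges red] = (1/2)^3, and likewise for blue, so P[monochromatic] = 2·(1/2)^3 = 2^{1 − 3} = 1/4.
By linearity of expectation: E[X] = C(48, 3) · 2^{1 − 3} = 17296 · 1/4 = 4324.
Numerically: E[X] ≈ 4324.00000.

E[X] = C(48,3)·2^(1−C(3,2)) = 4324 ≈ 4324.00000.


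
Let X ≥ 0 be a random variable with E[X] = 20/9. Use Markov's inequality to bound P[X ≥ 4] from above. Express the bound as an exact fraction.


μ = E[X] = 20/9, a = 4.
Markov: P[X ≥ 4] ≤ μ/a = (20/9)/4 = 5/9.
Numerically: ≈ 0.5556.
(Since a = 4 > μ = 2.2222, the bound 5/9 is < 1 and informative.)

P[X ≥ 4] ≤ 5/9 ≈ 0.5556.


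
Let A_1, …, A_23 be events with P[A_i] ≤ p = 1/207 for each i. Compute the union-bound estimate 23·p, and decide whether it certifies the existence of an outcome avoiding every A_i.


Union bound: P[∪_{i=1}^{23} A_i] ≤ Σ_i P[A_i] ≤ 23·p = 23·(1/207) = 1/9.
Numerically: 1/9 ≈ 0.11111.
Is 1/9 < 1? YES.
Since P[∪ A_i] ≤ 1/9 < 1, the complement has P[∩ A_i^c] ≥ 1 − 1/9 = 8/9 > 0, so some outcome avoids every A_i.

23·p = 1/9 ≈ 0.11111; existence CERTIFIED by the union bound.


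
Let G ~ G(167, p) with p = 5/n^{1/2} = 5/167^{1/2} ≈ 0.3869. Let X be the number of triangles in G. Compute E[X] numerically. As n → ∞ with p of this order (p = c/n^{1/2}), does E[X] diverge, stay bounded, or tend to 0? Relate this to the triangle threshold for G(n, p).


Number of potential triangles: C(167, 3) = 762355.
Each occurs with probability p³ ≈ (0.3869)³ ≈ 5.792090e-02.
By linearity: E[X] = C(167, 3)·p³ ≈ 762355 · 5.792090e-02 ≈ 44156.2882.
Since α = 1/2 < 1, p = c/n^{1/2} ≫ 1/n is above the triangle threshold p ~ 1/n. Asymptotically E[X] ~ (c³/6)·n^{3(1−α)} = (5³/6)·n^{1.5} → ∞; triangles are abundant w.h.p.

E[X] ≈ 44156.2882; in regime p = Θ(1/n^{1/2}) E[X] diverges (above the triangle threshold p ~ 1/n).


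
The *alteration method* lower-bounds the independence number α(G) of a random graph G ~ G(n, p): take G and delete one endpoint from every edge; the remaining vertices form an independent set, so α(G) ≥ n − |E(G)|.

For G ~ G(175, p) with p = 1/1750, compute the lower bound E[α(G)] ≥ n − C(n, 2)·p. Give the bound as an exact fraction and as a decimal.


E[|E(G)|] = C(175, 2)·p = 15225 · (1/1750) = 87/10.
E[α(G)] ≥ n − E[|E(G)|] = 175 − 87/10 = 1663/10.
Numerically: ≈ 166.300000.
(This is only a lower bound; the true E[α(G)] may be larger.)

E[α(G)] ≥ 1663/10 ≈ 166.300000.


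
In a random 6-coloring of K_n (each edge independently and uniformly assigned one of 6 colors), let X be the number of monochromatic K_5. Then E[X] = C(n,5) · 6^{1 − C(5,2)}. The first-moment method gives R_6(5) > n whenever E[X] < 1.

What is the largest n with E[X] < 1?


We need C(n, 5) · 6^{1 − 10} < 1, i.e. C(n, 5) < 6^{10 − 1} = 10077696.
Check values of n near the boundary:
  n = 64: C(64, 5) = 7624512; 7624512 < 10077696? YES
  n = 65: C(65, 5) = 8259888; 8259888 < 10077696? YES
  n = 66: C(66, 5) = 8936928; 8936928 < 10077696? YES
  n = 67: C(67, 5) = 9657648; 9657648 < 10077696? YES
  n = 68: C(68, 5) = 10424128; 10424128 < 10077696? NO
  n = 69: C(69, 5) = 11238513; 11238513 < 10077696? NO
The largest n with C(n, 5) < 10077696 is n = 67 (where E[X] = 67067/69984 ≈ 0.958319). Hence R_6(5) > 67, i.e. R_6(5) ≥ 68.

Largest n = 67; hence R_6(5) > 67.


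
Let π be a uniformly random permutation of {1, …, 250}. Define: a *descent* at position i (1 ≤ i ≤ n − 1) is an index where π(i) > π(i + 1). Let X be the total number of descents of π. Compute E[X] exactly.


Write X = Σ X_I over i = 1, …, 249, with X_I the indicator of one descent.
There are 249 indicators.
For each fixed i, the pair (π(i), π(i+1)) is a uniformly random ordered pair of distinct values from {1, …, 250}; by symmetry P[π(i) > π(i+1)] = 1/2.
By linearity: E[X] = 249 · (1/2) = (250 − 1) · (1/2) = 249/2 ≈ 124.5000.

E[X] = 249/2 = 124.5000.


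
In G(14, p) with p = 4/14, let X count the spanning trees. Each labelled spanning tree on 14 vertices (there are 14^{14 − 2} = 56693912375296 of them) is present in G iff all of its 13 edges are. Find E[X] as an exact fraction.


K_14 has 14^{14 − 2} = 56693912375296 labelled spanning trees.
For each such spanning tree H, let X_H = 1 if all 13 edges of H are present in G. Then P[X_H = 1] = p^{13} = (2/7)^{13} = 8192/96889010407.
By linearity of expectation: E[X] = Σ_H E[X_H] = 56693912375296 · p^{13} = 56693912375296 · 8192/96889010407 = 33554432/7.
Numerically: E[X] ≈ 4.79e+06.

E[X] = 56693912375296 · (2/7)^{13} = 33554432/7 ≈ 4.79e+06.


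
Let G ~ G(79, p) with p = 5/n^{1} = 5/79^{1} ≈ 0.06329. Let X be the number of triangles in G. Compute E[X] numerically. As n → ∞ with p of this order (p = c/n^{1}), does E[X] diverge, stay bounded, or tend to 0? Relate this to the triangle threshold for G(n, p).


Number of potential triangles: C(79, 3) = 79079.
Each occurs with probability p³ ≈ (0.06329)³ ≈ 2.535296e-04.
By linearity: E[X] = C(79, 3)·p³ ≈ 79079 · 2.535296e-04 ≈ 20.0489.
Here α = 1, so p = 5/n is exactly at the triangle threshold p ~ 1/n. Asymptotically E[X] → c³/6 = 5³/6 = 125/6 ≈ 20.8333, a bounded constant. In this regime the triangle count is asymptotically Poisson(c³/6).

E[X] ≈ 20.0489; in regime p = Θ(1/n^{1}) E[X] stays bounded (at the triangle threshold p ~ 1/n).


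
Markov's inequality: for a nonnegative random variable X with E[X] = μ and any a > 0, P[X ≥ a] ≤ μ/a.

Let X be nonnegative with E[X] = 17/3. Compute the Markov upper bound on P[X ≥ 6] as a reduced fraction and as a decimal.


μ = E[X] = 17/3, a = 6.
Markov: P[X ≥ 6] ≤ μ/a = (17/3)/6 = 17/18.
Numerically: ≈ 0.944444.
(Since a = 6 > μ = 5.666667, the bound 17/18 is < 1 and informative.)

P[X ≥ 6] ≤ 17/18 ≈ 0.944444.


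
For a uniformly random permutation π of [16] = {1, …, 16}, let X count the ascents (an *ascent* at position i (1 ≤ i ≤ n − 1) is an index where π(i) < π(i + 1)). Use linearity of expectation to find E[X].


Write X = Σ X_I over i = 1, …, 15, with X_I the indicator of one ascent.
There are 15 indicators.
For each fixed i, the pair (π(i), π(i+1)) is a uniformly random ordered pair of distinct values from {1, …, 16}; by symmetry P[π(i) < π(i+1)] = 1/2.
By linearity: E[X] = 15 · (1/2) = (16 − 1) · (1/2) = 15/2 ≈ 7.50000.

E[X] = 15/2 = 7.50000.


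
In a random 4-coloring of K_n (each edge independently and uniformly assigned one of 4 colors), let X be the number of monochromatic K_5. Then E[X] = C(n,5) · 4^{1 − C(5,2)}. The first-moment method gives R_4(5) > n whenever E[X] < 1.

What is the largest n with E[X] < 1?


We need C(n, 5) · 4^{1 − 10} < 1, i.e. C(n, 5) < 4^{10 − 1} = 262144.
Check values of n near the boundary:
  n = 30: C(30, 5) = 142506; 142506 < 262144? YES
  n = 31: C(31, 5) = 169911; 169911 < 262144? YES
  n = 32: C(32, 5) = 201376; 201376 < 262144? YES
  n = 33: C(33, 5) = 237336; 237336 < 262144? YES
  n = 34: C(34, 5) = 278256; 278256 < 262144? NO
  n = 35: C(35, 5) = 324632; 324632 < 262144? NO
  n = 36: C(36, 5) = 376992; 376992 < 262144? NO
The largest n with C(n, 5) < 262144 is n = 33 (where E[X] = 29667/32768 ≈ 0.9053650). Hence R_4(5) > 33, i.e. R_4(5) ≥ 34.

Largest n = 33; hence R_4(5) > 33.


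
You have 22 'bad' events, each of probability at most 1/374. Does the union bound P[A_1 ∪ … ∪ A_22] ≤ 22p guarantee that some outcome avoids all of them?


Union bound: P[∪_{i=1}^{22} A_i] ≤ Σ_i P[A_i] ≤ 22·p = 22·(1/374) = 1/17.
Numerically: 1/17 ≈ 0.0588235.
Is 1/17 < 1? YES.
Since P[∪ A_i] ≤ 1/17 < 1, the complement has P[∩ A_i^c] ≥ 1 − 1/17 = 16/17 > 0, so some outcome avoids every A_i.

22·p = 1/17 ≈ 0.0588235; existence CERTIFIED by the union bound.


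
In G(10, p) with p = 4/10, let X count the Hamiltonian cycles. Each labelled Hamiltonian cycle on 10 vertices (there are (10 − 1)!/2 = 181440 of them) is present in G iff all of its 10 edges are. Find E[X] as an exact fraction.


K_10 has (10 − 1)!/2 = 181440 labelled Hamiltonian cycles.
For each such Hamiltonian cycle H, let X_H = 1 if all 10 edges of H are present in G. Then P[X_H = 1] = p^{10} = (2/5)^{10} = 1024/9765625.
By linearity: E[X] = Σ_H E[X_H] = 181440 · p^{10} = 181440 · 1024/9765625 = 37158912/1953125.
Numerically: E[X] ≈ 19.0254.

E[X] = 181440 · (2/5)^{10} = 37158912/1953125 ≈ 19.0254.


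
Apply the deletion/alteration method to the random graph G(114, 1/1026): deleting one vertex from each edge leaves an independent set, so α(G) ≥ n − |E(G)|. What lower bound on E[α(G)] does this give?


E[|E(G)|] = C(114, 2)·p = 6441 · (1/1026) = 113/18.
E[α(G)] ≥ n − E[|E(G)|] = 114 − 113/18 = 1939/18.
Numerically: ≈ 107.722222.
(This is only a lower bound; the true E[α(G)] may be larger.)

E[α(G)] ≥ 1939/18 ≈ 107.722222.


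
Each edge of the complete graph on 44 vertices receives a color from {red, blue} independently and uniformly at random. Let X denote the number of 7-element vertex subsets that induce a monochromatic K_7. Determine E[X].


Let X = Σ_S X_S over the C(44, 7) = 38320568 subsets S of size 7, where X_S = 1 if the K_7 on S is monochromatic.
For a fixed S, the K_7 on S has C(7, 2) = 21 edges. P[all 21 edges red] = (1/2)^21, and likewise for blue, so P[monochromatic] = 2·(1/2)^21 = 2^{1 − 21} = 1/1048576.
By linearity: E[X] = C(44, 7) · 2^{1 − 21} = 38320568 · 1/1048576 = 4790071/131072.
Numerically: E[X] ≈ 36.545341.

E[X] = C(44,7)·2^(1−C(7,2)) = 4790071/131072 ≈ 36.545341.


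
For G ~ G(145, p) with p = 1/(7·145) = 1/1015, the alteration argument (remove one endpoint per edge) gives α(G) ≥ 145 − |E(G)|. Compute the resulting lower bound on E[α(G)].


E[|E(G)|] = C(145, 2)·p = 10440 · (1/1015) = 72/7.
E[α(G)] ≥ n − E[|E(G)|] = 145 − 72/7 = 943/7.
Numerically: ≈ 134.714286.
(This is only a lower bound; the true E[α(G)] may be larger.)

E[α(G)] ≥ 943/7 ≈ 134.714286.


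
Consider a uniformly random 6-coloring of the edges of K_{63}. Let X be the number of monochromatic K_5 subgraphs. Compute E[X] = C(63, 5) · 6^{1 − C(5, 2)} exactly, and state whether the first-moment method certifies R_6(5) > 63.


E[X] = C(63, 5) · 6^{1 − 10} = 7028847 · 6^{−9} = 7028847/10077696.
As a reduced fraction: E[X] = 780983/1119744 ≈ 0.697.
Is E[X] < 1? YES.
Since E[X] < 1, there exists a 6-coloring of K_{63} with no monochromatic K_5; hence R_6(5) > 63.

E[X] = 780983/1119744 ≈ 0.697; E[X] < 1, so R_6(5) > 63.


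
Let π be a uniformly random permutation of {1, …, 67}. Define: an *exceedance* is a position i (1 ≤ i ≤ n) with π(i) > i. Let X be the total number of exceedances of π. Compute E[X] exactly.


Write X = Σ_{i=1}^{67} X_i, where X_i = 1_{π(i) > i}.
For each fixed i, π(i) is uniform over {1, …, 67} (marginal of a uniform permutation), so P[π(i) > i] = (n − i)/n. Summing: Σ_{i=1}^{67} (n − i)/n = (0 + 1 + … + 66)/67 = 67(67 − 1)/(2·67) = (67 − 1)/2.
Hence E[X] = Σ_{i=1}^{67} (67 − i)/67 = 33 ≈ 33.000000.

E[X] = 33 = 33.000000.


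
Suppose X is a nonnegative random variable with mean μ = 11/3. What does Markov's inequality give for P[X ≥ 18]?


μ = E[X] = 11/3, a = 18.
Markov: P[X ≥ 18] ≤ μ/a = (11/3)/18 = 11/54.
Numerically: ≈ 0.2037.
(Since a = 18 > μ = 3.6667, the bound 11/54 is < 1 and informative.)

P[X ≥ 18] ≤ 11/54 ≈ 0.2037.


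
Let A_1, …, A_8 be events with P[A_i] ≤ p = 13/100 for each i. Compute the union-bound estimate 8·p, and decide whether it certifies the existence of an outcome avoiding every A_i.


Union bound: P[∪_{i=1}^{8} A_i] ≤ Σ_i P[A_i] ≤ 8·p = 8·(13/100) = 26/25.
Numerically: 26/25 ≈ 1.0400.
Is 26/25 < 1? NO.
Since the bound 26/25 is ≥ 1, the union bound is uninformative here; it does NOT by itself certify existence.

8·p = 26/25 ≈ 1.0400; existence NOT certified by the union bound.


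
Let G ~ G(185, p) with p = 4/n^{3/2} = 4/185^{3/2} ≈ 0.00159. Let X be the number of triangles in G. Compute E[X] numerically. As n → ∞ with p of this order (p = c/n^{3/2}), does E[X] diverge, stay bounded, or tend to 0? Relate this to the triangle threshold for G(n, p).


Number of potential triangles: C(185, 3) = 1038220.
Each occurs with probability p³ ≈ (0.00159)³ ≈ 4.017050e-09.
By linearity: E[X] = C(185, 3)·p³ ≈ 1038220 · 4.017050e-09 ≈ 0.0042.
Since α = 3/2 > 1, p = c/n^{3/2} = o(1/n) is below the triangle threshold p ~ 1/n. Asymptotically E[X] ~ (c³/6)·n^{3(1−α)} = (4³/6)·n^{-1.5} → 0, so by Markov's inequality G has no triangles w.h.p.

E[X] ≈ 0.0042; in regime p = Θ(1/n^{3/2}) E[X] tends to 0 (below the triangle threshold p ~ 1/n).


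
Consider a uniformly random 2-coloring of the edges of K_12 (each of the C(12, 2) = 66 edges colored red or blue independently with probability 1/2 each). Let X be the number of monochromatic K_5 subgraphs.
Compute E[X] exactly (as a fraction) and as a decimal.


Let X = Σ_S X_S over the C(12, 5) = 792 subsets S of size 5, where X_S = 1 if the K_5 on S is monochromatic.
For a fixed S, the K_5 on S has C(5, 2) = 10 edges. P[all 10 edges red] = (1/2)^10, and likewise for blue, so P[monochromatic] = 2·(1/2)^10 = 2^{1 − 10} = 1/512.
By linearity: E[X] = C(12, 5) · 2^{1 − 10} = 792 · 1/512 = 99/64.
Numerically: E[X] ≈ 1.5469.

E[X] = C(12,5)·2^(1−C(5,2)) = 99/64 ≈ 1.5469.


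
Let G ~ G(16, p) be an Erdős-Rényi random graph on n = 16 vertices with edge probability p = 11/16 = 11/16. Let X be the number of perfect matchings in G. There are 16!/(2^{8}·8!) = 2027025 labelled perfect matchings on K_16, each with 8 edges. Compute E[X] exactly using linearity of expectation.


K_16 has 16!/(2^{8}·8!) = 2027025 labelled perfect matchings.
For each such perfect matching H, let X_H = 1 if all 8 edges of H are present in G. Then P[X_H = 1] = p^{8} = (11/16)^{8} = 214358881/4294967296.
Summing the indicators: E[X] = Σ_H E[X_H] = 2027025 · p^{8} = 2027025 · 214358881/4294967296 = 434510810759025/4294967296.
Numerically: E[X] ≈ 1.012e+05.

E[X] = 2027025 · (11/16)^{8} = 434510810759025/4294967296 ≈ 1.012e+05.


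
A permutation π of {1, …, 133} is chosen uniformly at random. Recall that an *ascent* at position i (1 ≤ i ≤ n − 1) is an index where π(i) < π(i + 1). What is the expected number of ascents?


Write X = Σ X_I over i = 1, …, 132, with X_I the indicator of one ascent.
There are 132 indicators.
For each fixed i, the pair (π(i), π(i+1)) is a uniformly random ordered pair of distinct values from {1, …, 133}; by symmetry P[π(i) < π(i+1)] = 1/2.
By linearity: E[X] = 132 · (1/2) = (133 − 1) · (1/2) = 66 ≈ 66.0000.

E[X] = 66 = 66.0000.


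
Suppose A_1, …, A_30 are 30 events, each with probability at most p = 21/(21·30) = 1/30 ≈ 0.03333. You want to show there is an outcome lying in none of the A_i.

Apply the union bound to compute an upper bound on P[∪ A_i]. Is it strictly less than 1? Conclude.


Union bound: P[∪_{i=1}^{30} A_i] ≤ Σ_i P[A_i] ≤ 30·p = 30·(1/30) = 1.
Numerically: 1 ≈ 1.00000.
Is 1 < 1? NO.
Since the bound 1 is ≥ 1, the union bound is uninformative here; it does NOT by itself certify existence.

30·p = 1 ≈ 1.00000; existence NOT certified by the union bound.


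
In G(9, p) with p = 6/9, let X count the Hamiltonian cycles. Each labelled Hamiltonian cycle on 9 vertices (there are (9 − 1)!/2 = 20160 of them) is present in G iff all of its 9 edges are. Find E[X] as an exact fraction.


K_9 has (9 − 1)!/2 = 20160 labelled Hamiltonian cycles.
For each such Hamiltonian cycle H, let X_H = 1 if all 9 edges of H are present in G. Then P[X_H = 1] = p^{9} = (2/3)^{9} = 512/19683.
By linearity of expectation: E[X] = Σ_H E[X_H] = 20160 · p^{9} = 20160 · 512/19683 = 1146880/2187.
Numerically: E[X] ≈ 524.4.

E[X] = 20160 · (2/3)^{9} = 1146880/2187 ≈ 524.4.


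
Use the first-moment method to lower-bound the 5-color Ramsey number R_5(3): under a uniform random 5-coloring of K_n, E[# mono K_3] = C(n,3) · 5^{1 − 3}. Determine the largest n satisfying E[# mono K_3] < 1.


We need C(n, 3) · 5^{1 − 3} < 1, i.e. C(n, 3) < 5^{3 − 1} = 25.
Check values of n near the boundary:
  n = 3: C(3, 3) = 1; 1 < 25? YES
  n = 4: C(4, 3) = 4; 4 < 25? YES
  n = 5: C(5, 3) = 10; 10 < 25? YES
  n = 6: C(6, 3) = 20; 20 < 25? YES
  n = 7: C(7, 3) = 35; 35 < 25? NO
The largest n with C(n, 3) < 25 is n = 6 (where E[X] = 4/5 ≈ 0.800000). Hence R_5(3) > 6, i.e. R_5(3) ≥ 7.

Largest n = 6; hence R_5(3) > 6.


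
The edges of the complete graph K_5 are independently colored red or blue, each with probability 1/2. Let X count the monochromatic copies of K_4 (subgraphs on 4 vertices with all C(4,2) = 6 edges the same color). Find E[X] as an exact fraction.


Let X = Σ_S X_S over the C(5, 4) = 5 subsets S of size 4, where X_S = 1 if the K_4 on S is monochromatic.
For a fixed S, the K_4 on S has C(4, 2) = 6 edges. P[all 6 edges red] = (1/2)^6, and likewise for blue, so P[monochromatic] = 2·(1/2)^6 = 2^{1 − 6} = 1/32.
By linearity: E[X] = C(5, 4) · 2^{1 − 6} = 5 · 1/32 = 5/32.
Numerically: E[X] ≈ 0.1562.

E[X] = C(5,4)·2^(1−C(4,2)) = 5/32 ≈ 0.1562.


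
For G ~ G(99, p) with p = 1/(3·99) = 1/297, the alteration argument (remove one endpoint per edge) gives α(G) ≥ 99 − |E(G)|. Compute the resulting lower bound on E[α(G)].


E[|E(G)|] = C(99, 2)·p = 4851 · (1/297) = 49/3.
E[α(G)] ≥ n − E[|E(G)|] = 99 − 49/3 = 248/3.
Numerically: ≈ 82.666667.
(This is only a lower bound; the true E[α(G)] may be larger.)

E[α(G)] ≥ 248/3 ≈ 82.666667.


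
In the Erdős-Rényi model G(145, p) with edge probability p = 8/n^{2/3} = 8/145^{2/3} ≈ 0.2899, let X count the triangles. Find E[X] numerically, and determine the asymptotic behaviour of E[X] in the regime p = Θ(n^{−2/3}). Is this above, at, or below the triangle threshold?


Number of potential triangles: C(145, 3) = 497640.
Each occurs with probability p³ ≈ (0.2899)³ ≈ 2.435196e-02.
By linearity: E[X] = C(145, 3)·p³ ≈ 497640 · 2.435196e-02 ≈ 12118.5103.
Since α = 2/3 < 1, p = c/n^{2/3} ≫ 1/n is above the triangle threshold p ~ 1/n. Asymptotically E[X] ~ (c³/6)·n^{3(1−α)} = (8³/6)·n^{1} → ∞; triangles are abundant w.h.p.

E[X] ≈ 12118.5103; in regime p = Θ(1/n^{2/3}) E[X] diverges (above the triangle threshold p ~ 1/n).


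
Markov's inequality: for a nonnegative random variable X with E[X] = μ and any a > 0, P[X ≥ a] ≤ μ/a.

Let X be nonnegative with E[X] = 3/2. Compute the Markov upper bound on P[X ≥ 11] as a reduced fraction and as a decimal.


μ = E[X] = 3/2, a = 11.
Markov: P[X ≥ 11] ≤ μ/a = (3/2)/11 = 3/22.
Numerically: ≈ 0.13636.
(Since a = 11 > μ = 1.50000, the bound 3/22 is < 1 and informative.)

P[X ≥ 11] ≤ 3/22 ≈ 0.13636.


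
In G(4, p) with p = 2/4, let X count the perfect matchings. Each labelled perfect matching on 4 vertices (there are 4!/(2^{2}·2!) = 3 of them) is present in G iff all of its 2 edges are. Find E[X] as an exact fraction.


K_4 has 4!/(2^{2}·2!) = 3 labelled perfect matchings.
For each such perfect matching H, let X_H = 1 if all 2 edges of H are present in G. Then P[X_H = 1] = p^{2} = (1/2)^{2} = 1/4.
Summing the indicators: E[X] = Σ_H E[X_H] = 3 · p^{2} = 3 · 1/4 = 3/4.
Numerically: E[X] ≈ 0.75.

E[X] = 3 · (1/2)^{2} = 3/4 ≈ 0.75.


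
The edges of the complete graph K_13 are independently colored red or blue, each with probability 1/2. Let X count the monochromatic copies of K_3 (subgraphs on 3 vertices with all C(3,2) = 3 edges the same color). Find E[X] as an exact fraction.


Let X = Σ_S X_S over the C(13, 3) = 286 subsets S of size 3, where X_S = 1 if the K_3 on S is monochromatic.
For a fixed S, the K_3 on S has C(3, 2) = 3 edges. P[all 3 edges red] = (1/2)^3, and likewise for blue, so P[monochromatic] = 2·(1/2)^3 = 2^{1 − 3} = 1/4.
By linearity: E[X] = C(13, 3) · 2^{1 − 3} = 286 · 1/4 = 143/2.
Numerically: E[X] ≈ 71.500.

E[X] = C(13,3)·2^(1−C(3,2)) = 143/2 ≈ 71.500.


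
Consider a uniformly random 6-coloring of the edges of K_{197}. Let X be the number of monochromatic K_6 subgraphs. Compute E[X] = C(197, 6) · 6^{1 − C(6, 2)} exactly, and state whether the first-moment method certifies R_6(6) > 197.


E[X] = C(197, 6) · 6^{1 − 15} = 75176946208 · 6^{−14} = 75176946208/78364164096.
As a reduced fraction: E[X] = 2349279569/2448880128 ≈ 0.95933.
Is E[X] < 1? YES.
Since E[X] < 1, there exists a 6-coloring of K_{197} with no monochromatic K_6; hence R_6(6) > 197.

E[X] = 2349279569/2448880128 ≈ 0.95933; E[X] < 1, so R_6(6) > 197.


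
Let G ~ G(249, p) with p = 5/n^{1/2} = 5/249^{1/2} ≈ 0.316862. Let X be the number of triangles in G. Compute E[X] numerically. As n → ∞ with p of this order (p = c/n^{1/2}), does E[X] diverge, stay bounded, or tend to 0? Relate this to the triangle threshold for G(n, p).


Number of potential triangles: C(249, 3) = 2542124.
Each occurs with probability p³ ≈ (0.316862)³ ≈ 3.18134664e-02.
By linearity: E[X] = C(249, 3)·p³ ≈ 2542124 · 3.18134664e-02 ≈ 80873.776438.
Since α = 1/2 < 1, p = c/n^{1/2} ≫ 1/n is above the triangle threshold p ~ 1/n. Asymptotically E[X] ~ (c³/6)·n^{3(1−α)} = (5³/6)·n^{1.5} → ∞; triangles are abundant w.h.p.

E[X] ≈ 80873.776438; in regime p = Θ(1/n^{1/2}) E[X] diverges (above the triangle threshold p ~ 1/n).


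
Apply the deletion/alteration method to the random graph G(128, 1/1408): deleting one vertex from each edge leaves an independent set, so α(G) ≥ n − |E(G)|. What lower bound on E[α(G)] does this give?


E[|E(G)|] = C(128, 2)·p = 8128 · (1/1408) = 127/22.
E[α(G)] ≥ n − E[|E(G)|] = 128 − 127/22 = 2689/22.
Numerically: ≈ 122.227.
(This is only a lower bound; the true E[α(G)] may be larger.)

E[α(G)] ≥ 2689/22 ≈ 122.227.


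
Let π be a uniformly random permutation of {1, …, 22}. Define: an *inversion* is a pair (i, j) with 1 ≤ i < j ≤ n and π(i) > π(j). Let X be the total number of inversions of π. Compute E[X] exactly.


Write X = Σ X_I over the C(22, 2) = 231 pairs i < j, with X_I the indicator of one inversion.
There are 231 indicators.
For each fixed pair i < j, the values π(i) and π(j) are two distinct elements of {1, …, 22} in uniformly random order; by symmetry P[π(i) > π(j)] = 1/2.
By linearity: E[X] = 231 · (1/2) = C(22, 2) · (1/2) = 231/2 = 231/2 ≈ 115.50000.

E[X] = 231/2 = 115.50000.


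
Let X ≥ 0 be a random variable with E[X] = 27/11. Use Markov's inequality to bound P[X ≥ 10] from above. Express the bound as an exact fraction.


μ = E[X] = 27/11, a = 10.
Markov: P[X ≥ 10] ≤ μ/a = (27/11)/10 = 27/110.
Numerically: ≈ 0.245455.
(Since a = 10 > μ = 2.454545, the bound 27/110 is < 1 and informative.)

P[X ≥ 10] ≤ 27/110 ≈ 0.245455.


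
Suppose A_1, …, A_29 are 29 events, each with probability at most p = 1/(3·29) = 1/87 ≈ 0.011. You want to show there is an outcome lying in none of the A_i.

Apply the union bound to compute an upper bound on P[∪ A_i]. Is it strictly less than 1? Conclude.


Union bound: P[∪_{i=1}^{29} A_i] ≤ Σ_i P[A_i] ≤ 29·p = 29·(1/87) = 1/3.
Numerically: 1/3 ≈ 0.333.
Is 1/3 < 1? YES.
Since P[∪ A_i] ≤ 1/3 < 1, the complement has P[∩ A_i^c] ≥ 1 − 1/3 = 2/3 > 0, so some outcome avoids every A_i.

29·p = 1/3 ≈ 0.333; existence CERTIFIED by the union bound.


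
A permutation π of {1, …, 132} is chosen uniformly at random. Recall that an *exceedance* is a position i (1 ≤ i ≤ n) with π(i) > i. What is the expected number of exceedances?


Write X = Σ_{i=1}^{132} X_i, where X_i = 1_{π(i) > i}.
For each fixed i, π(i) is uniform over {1, …, 132} (marginal of a uniform permutation), so P[π(i) > i] = (n − i)/n. Summing: Σ_{i=1}^{132} (n − i)/n = (0 + 1 + … + 131)/132 = 132(132 − 1)/(2·132) = (132 − 1)/2.
Hence E[X] = Σ_{i=1}^{132} (132 − i)/132 = 131/2 ≈ 65.500000.

E[X] = 131/2 = 65.500000.


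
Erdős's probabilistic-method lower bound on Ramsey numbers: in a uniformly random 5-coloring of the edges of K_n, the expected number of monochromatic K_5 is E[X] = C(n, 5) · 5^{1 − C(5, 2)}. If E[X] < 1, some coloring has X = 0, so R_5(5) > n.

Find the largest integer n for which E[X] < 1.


We need C(n, 5) · 5^{1 − 10} < 1, i.e. C(n, 5) < 5^{10 − 1} = 1953125.
Check values of n near the boundary:
  n = 43: C(43, 5) = 962598; 962598 < 1953125? YES
  n = 44: C(44, 5) = 1086008; 1086008 < 1953125? YES
  n = 45: C(45, 5) = 1221759; 1221759 < 1953125? YES
  n = 46: C(46, 5) = 1370754; 1370754 < 1953125? YES
  n = 47: C(47, 5) = 1533939; 1533939 < 1953125? YES
  n = 48: C(48, 5) = 1712304; 1712304 < 1953125? YES
  n = 49: C(49, 5) = 1906884; 1906884 < 1953125? YES
  n = 50: C(50, 5) = 2118760; 2118760 < 1953125? NO
  n = 51: C(51, 5) = 2349060; 2349060 < 1953125? NO
  n = 52: C(52, 5) = 2598960; 2598960 < 1953125? NO
The largest n with C(n, 5) < 1953125 is n = 49 (where E[X] = 1906884/1953125 ≈ 0.976). Hence R_5(5) > 49, i.e. R_5(5) ≥ 50.

Largest n = 49; hence R_5(5) > 49.


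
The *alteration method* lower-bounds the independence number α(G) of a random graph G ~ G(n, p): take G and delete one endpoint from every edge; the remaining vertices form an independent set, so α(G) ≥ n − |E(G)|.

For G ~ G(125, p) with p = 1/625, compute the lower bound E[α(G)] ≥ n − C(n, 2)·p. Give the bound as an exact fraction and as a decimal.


E[|E(G)|] = C(125, 2)·p = 7750 · (1/625) = 62/5.
E[α(G)] ≥ n − E[|E(G)|] = 125 − 62/5 = 563/5.
Numerically: ≈ 112.60000.
(This is only a lower bound; the true E[α(G)] may be larger.)

E[α(G)] ≥ 563/5 ≈ 112.60000.


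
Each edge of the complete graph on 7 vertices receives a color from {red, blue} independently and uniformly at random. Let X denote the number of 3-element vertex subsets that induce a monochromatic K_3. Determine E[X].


Let X = Σ_S X_S over the C(7, 3) = 35 subsets S of size 3, where X_S = 1 if the K_3 on S is monochromatic.
For a fixed S, the K_3 on S has C(3, 2) = 3 edges. P[all 3 edges red] = (1/2)^3, and likewise for blue, so P[monochromatic] = 2·(1/2)^3 = 2^{1 − 3} = 1/4.
Summing: E[X] = C(7, 3) · 2^{1 − 3} = 35 · 1/4 = 35/4.
Numerically: E[X] ≈ 8.750000.

E[X] = C(7,3)·2^(1−C(3,2)) = 35/4 ≈ 8.750000.


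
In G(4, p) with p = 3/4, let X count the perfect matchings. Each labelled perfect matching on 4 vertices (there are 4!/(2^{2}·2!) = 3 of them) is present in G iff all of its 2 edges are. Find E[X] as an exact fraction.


K_4 has 4!/(2^{2}·2!) = 3 labelled perfect matchings.
For each such perfect matching H, let X_H = 1 if all 2 edges of H are present in G. Then P[X_H = 1] = p^{2} = (3/4)^{2} = 9/16.
By linearity: E[X] = Σ_H E[X_H] = 3 · p^{2} = 3 · 9/16 = 27/16.
Numerically: E[X] ≈ 1.69.

E[X] = 3 · (3/4)^{2} = 27/16 ≈ 1.69.


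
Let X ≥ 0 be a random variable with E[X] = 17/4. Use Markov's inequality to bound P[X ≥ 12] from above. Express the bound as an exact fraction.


μ = E[X] = 17/4, a = 12.
Markov: P[X ≥ 12] ≤ μ/a = (17/4)/12 = 17/48.
Numerically: ≈ 0.35417.
(Since a = 12 > μ = 4.25000, the bound 17/48 is < 1 and informative.)

P[X ≥ 12] ≤ 17/48 ≈ 0.35417.


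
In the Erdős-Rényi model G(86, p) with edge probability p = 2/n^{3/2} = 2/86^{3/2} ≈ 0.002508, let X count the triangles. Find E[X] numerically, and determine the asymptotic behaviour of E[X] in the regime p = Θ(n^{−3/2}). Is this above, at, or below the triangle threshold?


Number of potential triangles: C(86, 3) = 102340.
Each occurs with probability p³ ≈ (0.002508)³ ≈ 1.577055e-08.
By linearity: E[X] = C(86, 3)·p³ ≈ 102340 · 1.577055e-08 ≈ 0.0016.
Since α = 3/2 > 1, p = c/n^{3/2} = o(1/n) is below the triangle threshold p ~ 1/n. Asymptotically E[X] ~ (c³/6)·n^{3(1−α)} = (2³/6)·n^{-1.5} → 0, so by Markov's inequality G has no triangles w.h.p.

E[X] ≈ 0.0016; in regime p = Θ(1/n^{3/2}) E[X] tends to 0 (below the triangle threshold p ~ 1/n).


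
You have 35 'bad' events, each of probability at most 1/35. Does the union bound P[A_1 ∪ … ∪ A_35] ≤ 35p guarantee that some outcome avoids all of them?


Union bound: P[∪_{i=1}^{35} A_i] ≤ Σ_i P[A_i] ≤ 35·p = 35·(1/35) = 1.
Numerically: 1 ≈ 1.000000.
Is 1 < 1? NO.
Since the bound 1 is ≥ 1, the union bound is uninformative here; it does NOT by itself certify existence.

35·p = 1 ≈ 1.000000; existence NOT certified by the union bound.


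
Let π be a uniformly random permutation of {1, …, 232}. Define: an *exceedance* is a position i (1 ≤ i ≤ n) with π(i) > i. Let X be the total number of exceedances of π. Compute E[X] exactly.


Write X = Σ_{i=1}^{232} X_i, where X_i = 1_{π(i) > i}.
For each fixed i, π(i) is uniform over {1, …, 232} (marginal of a uniform permutation), so P[π(i) > i] = (n − i)/n. Summing: Σ_{i=1}^{232} (n − i)/n = (0 + 1 + … + 231)/232 = 232(232 − 1)/(2·232) = (232 − 1)/2.
Hence E[X] = Σ_{i=1}^{232} (232 − i)/232 = 231/2 ≈ 115.500.

E[X] = 231/2 = 115.500.


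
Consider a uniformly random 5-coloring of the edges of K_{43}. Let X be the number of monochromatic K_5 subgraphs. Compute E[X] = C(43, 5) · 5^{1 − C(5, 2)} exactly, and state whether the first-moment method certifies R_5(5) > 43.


E[X] = C(43, 5) · 5^{1 − 10} = 962598 · 5^{−9} = 962598/1953125.
As a reduced fraction: E[X] = 962598/1953125 ≈ 0.492850.
Is E[X] < 1? YES.
Since E[X] < 1, there exists a 5-coloring of K_{43} with no monochromatic K_5; hence R_5(5) > 43.

E[X] = 962598/1953125 ≈ 0.492850; E[X] < 1, so R_5(5) > 43.


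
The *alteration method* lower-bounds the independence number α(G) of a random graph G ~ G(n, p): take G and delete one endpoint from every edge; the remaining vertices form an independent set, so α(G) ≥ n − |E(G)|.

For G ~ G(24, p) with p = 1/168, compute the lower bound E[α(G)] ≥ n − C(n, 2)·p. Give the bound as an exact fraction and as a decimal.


E[|E(G)|] = C(24, 2)·p = 276 · (1/168) = 23/14.
E[α(G)] ≥ n − E[|E(G)|] = 24 − 23/14 = 313/14.
Numerically: ≈ 22.3571.
(This is only a lower bound; the true E[α(G)] may be larger.)

E[α(G)] ≥ 313/14 ≈ 22.3571.


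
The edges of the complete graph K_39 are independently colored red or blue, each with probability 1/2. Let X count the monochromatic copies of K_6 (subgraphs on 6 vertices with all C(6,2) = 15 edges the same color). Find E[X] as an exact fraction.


Let X = Σ_S X_S over the C(39, 6) = 3262623 subsets S of size 6, where X_S = 1 if the K_6 on S is monochromatic.
For a fixed S, the K_6 on S has C(6, 2) = 15 edges. P[all 15 edges red] = (1/2)^15, and likewise for blue, so P[monochromatic] = 2·(1/2)^15 = 2^{1 − 15} = 1/16384.
By linearity of expectation: E[X] = C(39, 6) · 2^{1 − 15} = 3262623 · 1/16384 = 3262623/16384.
Numerically: E[X] ≈ 199.134705.

E[X] = C(39,6)·2^(1−C(6,2)) = 3262623/16384 ≈ 199.134705.


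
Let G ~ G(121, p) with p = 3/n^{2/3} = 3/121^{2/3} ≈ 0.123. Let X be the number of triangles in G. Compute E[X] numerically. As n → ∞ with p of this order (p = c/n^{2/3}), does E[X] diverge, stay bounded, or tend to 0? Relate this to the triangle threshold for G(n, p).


Number of potential triangles: C(121, 3) = 287980.
Each occurs with probability p³ ≈ (0.123)³ ≈ 1.84414e-03.
By linearity: E[X] = C(121, 3)·p³ ≈ 287980 · 1.84414e-03 ≈ 531.074.
Since α = 2/3 < 1, p = c/n^{2/3} ≫ 1/n is above the triangle threshold p ~ 1/n. Asymptotically E[X] ~ (c³/6)·n^{3(1−α)} = (3³/6)·n^{1} → ∞; triangles are abundant w.h.p.

E[X] ≈ 531.074; in regime p = Θ(1/n^{2/3}) E[X] diverges (above the triangle threshold p ~ 1/n).


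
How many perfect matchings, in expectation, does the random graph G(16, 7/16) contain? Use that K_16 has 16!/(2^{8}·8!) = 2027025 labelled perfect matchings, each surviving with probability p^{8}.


K_16 has 16!/(2^{8}·8!) = 2027025 labelled perfect matchings.
For each such perfect matching H, let X_H = 1 if all 8 edges of H are present in G. Then P[X_H = 1] = p^{8} = (7/16)^{8} = 5764801/4294967296.
By linearity: E[X] = Σ_H E[X_H] = 2027025 · p^{8} = 2027025 · 5764801/4294967296 = 11685395747025/4294967296.
Numerically: E[X] ≈ 2720.72.

E[X] = 2027025 · (7/16)^{8} = 11685395747025/4294967296 ≈ 2720.72.


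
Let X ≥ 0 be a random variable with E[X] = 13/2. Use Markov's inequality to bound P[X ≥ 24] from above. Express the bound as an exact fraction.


μ = E[X] = 13/2, a = 24.
Markov: P[X ≥ 24] ≤ μ/a = (13/2)/24 = 13/48.
Numerically: ≈ 0.2708.
(Since a = 24 > μ = 6.5000, the bound 13/48 is < 1 and informative.)

P[X ≥ 24] ≤ 13/48 ≈ 0.2708.


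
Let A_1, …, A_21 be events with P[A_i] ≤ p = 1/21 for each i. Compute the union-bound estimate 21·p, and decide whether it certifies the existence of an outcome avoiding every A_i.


Union bound: P[∪_{i=1}^{21} A_i] ≤ Σ_i P[A_i] ≤ 21·p = 21·(1/21) = 1.
Numerically: 1 ≈ 1.0000.
Is 1 < 1? NO.
Since the bound 1 is ≥ 1, the union bound is uninformative here; it does NOT by itself certify existence.

21·p = 1 ≈ 1.0000; existence NOT certified by the union bound.


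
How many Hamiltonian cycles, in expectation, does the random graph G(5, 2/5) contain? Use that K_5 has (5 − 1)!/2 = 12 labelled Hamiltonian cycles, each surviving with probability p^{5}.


K_5 has (5 − 1)!/2 = 12 labelled Hamiltonian cycles.
For each such Hamiltonian cycle H, let X_H = 1 if all 5 edges of H are present in G. Then P[X_H = 1] = p^{5} = (2/5)^{5} = 32/3125.
Summing the indicators: E[X] = Σ_H E[X_H] = 12 · p^{5} = 12 · 32/3125 = 384/3125.
Numerically: E[X] ≈ 0.12288.

E[X] = 12 · (2/5)^{5} = 384/3125 ≈ 0.12288.
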